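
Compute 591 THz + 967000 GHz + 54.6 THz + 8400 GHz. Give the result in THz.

In THz:
  591 THz → 591
  967000 GHz = 967000 × 10⁻³ THz = 967
  54.6 THz → 54.6
  8400 GHz = 8400 × 10⁻³ THz = 8.4
Sum: 591 + 967 + 54.6 + 8.4 = 1621

1621 THz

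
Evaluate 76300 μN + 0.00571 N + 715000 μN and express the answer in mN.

In mN:
  76300 μN = 76300 × 10⁻³ mN = 76.3
  0.00571 N = 0.00571 × 10³ mN = 5.71
  715000 μN = 715000 × 10⁻³ mN = 715
Sum: 76.3 + 5.71 + 715 = 797.01

797.01 mN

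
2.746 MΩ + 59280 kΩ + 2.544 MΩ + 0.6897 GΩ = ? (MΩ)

In MΩ:
  2.746 MΩ → 2.746
  59280 kΩ = 59280e-3 MΩ = 59.28
  2.544 MΩ → 2.544
  0.6897 GΩ = 0.6897e3 MΩ = 689.7
Sum: 2.746 + 59.28 + 2.544 + 689.7 = 754.27

754.27 MΩ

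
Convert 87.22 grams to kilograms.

0.08722 kilograms

(no prefix) = 10⁰, kilo = 10³; factor is 10⁻³.
87.22 × 10⁻³ = 0.08722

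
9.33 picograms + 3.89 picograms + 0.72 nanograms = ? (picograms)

In picograms:
  9.33 picograms → 9.33
  3.89 picograms → 3.89
  0.72 nanograms = 0.72e3 picograms = 720
Sum: 9.33 + 3.89 + 720 = 733.22

733.22 picograms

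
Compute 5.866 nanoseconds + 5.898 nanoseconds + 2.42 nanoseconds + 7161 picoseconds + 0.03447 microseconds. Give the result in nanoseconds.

In nanoseconds:
  5.866 nanoseconds → 5.866
  5.898 nanoseconds → 5.898
  2.42 nanoseconds → 2.42
  7161 picoseconds = 7161e-3 nanoseconds = 7.161
  0.03447 microseconds = 0.03447e3 nanoseconds = 34.47
Sum: 5.866 + 5.898 + 2.42 + 7.161 + 34.47 = 55.815

55.815 nanoseconds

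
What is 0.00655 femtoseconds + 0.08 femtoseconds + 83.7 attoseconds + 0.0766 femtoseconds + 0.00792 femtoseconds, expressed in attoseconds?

254.77 attoseconds

In attoseconds:
  0.00655 femtoseconds = 0.00655 × 10^3 attoseconds = 6.55
  0.08 femtoseconds = 0.08 × 10^3 attoseconds = 80
  83.7 attoseconds → 83.7
  0.0766 femtoseconds = 0.0766 × 10^3 attoseconds = 76.6
  0.00792 femtoseconds = 0.00792 × 10^3 attoseconds = 7.92
Sum: 6.55 + 80 + 83.7 + 76.6 + 7.92 = 254.77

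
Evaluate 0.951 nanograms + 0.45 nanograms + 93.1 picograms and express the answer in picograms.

1494.1 picograms

In picograms:
  0.951 nanograms = 0.951 × 10^3 picograms = 951
  0.45 nanograms = 0.45 × 10^3 picograms = 450
  93.1 picograms → 93.1
Sum: 951 + 450 + 93.1 = 1494.1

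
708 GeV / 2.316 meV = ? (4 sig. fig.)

(708e9) / (2.316e-3) = 305.7e12

305700000000000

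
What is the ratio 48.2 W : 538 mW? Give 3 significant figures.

(48.2) / (538 × 10⁻³) = 0.08959 × 10³

89.6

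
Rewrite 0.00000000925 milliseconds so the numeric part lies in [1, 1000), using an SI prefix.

9.25 picoseconds

= 9.25e-12 seconds; 1e-12 is pico.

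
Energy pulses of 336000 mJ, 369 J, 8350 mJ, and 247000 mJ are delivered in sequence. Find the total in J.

960.35 J

In J:
  336000 mJ = 336000e-3 J = 336
  369 J → 369
  8350 mJ = 8350e-3 J = 8.35
  247000 mJ = 247000e-3 J = 247
Sum: 336 + 369 + 8.35 + 247 = 960.35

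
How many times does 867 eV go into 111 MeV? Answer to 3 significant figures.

128000

(111 × 10⁶) / (867) = 0.128 × 10⁶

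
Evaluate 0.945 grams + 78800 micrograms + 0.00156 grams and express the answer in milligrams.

1025.36 milligrams

In milligrams:
  0.945 grams = 0.945 × 10³ milligrams = 945
  78800 micrograms = 78800 × 10⁻³ milligrams = 78.8
  0.00156 grams = 0.00156 × 10³ milligrams = 1.56
Sum: 945 + 78.8 + 1.56 = 1025.36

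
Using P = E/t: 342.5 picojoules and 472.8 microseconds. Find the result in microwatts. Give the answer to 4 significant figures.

0.7244 microwatts

(342.5 × 10⁻¹²) / (472.8 × 10⁻⁶) = 0.724408 × 10⁻⁶ W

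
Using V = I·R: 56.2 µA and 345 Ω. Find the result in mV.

56.2 × 10⁻⁶ × 345 = 19389 × 10⁻⁶ V

19.389 mV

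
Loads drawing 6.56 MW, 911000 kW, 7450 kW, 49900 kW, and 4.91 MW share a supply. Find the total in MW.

In MW:
  6.56 MW → 6.56
  911000 kW = 911000 × 10^-3 MW = 911
  7450 kW = 7450 × 10^-3 MW = 7.45
  49900 kW = 49900 × 10^-3 MW = 49.9
  4.91 MW → 4.91
Sum: 6.56 + 911 + 7.45 + 49.9 + 4.91 = 979.82

979.82 MW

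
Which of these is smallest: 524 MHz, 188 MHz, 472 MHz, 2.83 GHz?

188 MHz

524 MHz = 524000000 Hz
188 MHz = 188000000 Hz
472 MHz = 472000000 Hz
2.83 GHz = 2830000000 Hz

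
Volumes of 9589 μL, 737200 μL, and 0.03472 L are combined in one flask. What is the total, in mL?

In mL:
  9589 μL = 9589 × 10⁻³ mL = 9.589
  737200 μL = 737200 × 10⁻³ mL = 737.2
  0.03472 L = 0.03472 × 10³ mL = 34.72
Sum: 9.589 + 737.2 + 34.72 = 781.509

781.509 mL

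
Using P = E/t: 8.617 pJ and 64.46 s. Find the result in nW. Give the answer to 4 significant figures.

0.0001337 nW

(8.617 × 10⁻¹²) / (64.46) = 0.13368 × 10⁻¹² W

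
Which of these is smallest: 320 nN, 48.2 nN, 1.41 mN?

48.2 nN

320 nN = 0.00000032 N
48.2 nN = 0.0000000482 N
1.41 mN = 0.00141 N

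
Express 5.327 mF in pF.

5327000000 pF

milli = 10^-3, pico = 10^-12; factor is 10^9.
5.327 × 10^9 = 5327000000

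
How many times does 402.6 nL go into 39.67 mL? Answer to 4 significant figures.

98530

(39.67e-3) / (402.6e-9) = 0.098535e6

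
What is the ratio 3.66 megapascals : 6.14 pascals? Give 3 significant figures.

596000

(3.66 × 10^6) / (6.14) = 0.5961 × 10^6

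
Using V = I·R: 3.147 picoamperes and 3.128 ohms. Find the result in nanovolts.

0.009843816 nanovolts

3.147 × 10⁻¹² × 3.128 = 9.843816 × 10⁻¹² V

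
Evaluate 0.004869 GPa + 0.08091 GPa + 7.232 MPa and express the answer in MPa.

93.011 MPa

In MPa:
  0.004869 GPa = 0.004869 × 10³ MPa = 4.869
  0.08091 GPa = 0.08091 × 10³ MPa = 80.91
  7.232 MPa → 7.232
Sum: 4.869 + 80.91 + 7.232 = 93.011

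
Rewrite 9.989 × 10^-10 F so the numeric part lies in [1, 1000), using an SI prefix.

998.9 pF

= 998.9 × 10^-12 F; 10^-12 is pico.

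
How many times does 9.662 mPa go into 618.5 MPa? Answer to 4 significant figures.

64010000000

(618.5 × 10⁶) / (9.662 × 10⁻³) = 64.014 × 10⁹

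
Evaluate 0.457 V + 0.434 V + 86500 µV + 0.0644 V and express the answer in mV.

1041.9 mV

In mV:
  0.457 V = 0.457 × 10³ mV = 457
  0.434 V = 0.434 × 10³ mV = 434
  86500 µV = 86500 × 10⁻³ mV = 86.5
  0.0644 V = 0.0644 × 10³ mV = 64.4
Sum: 457 + 434 + 86.5 + 64.4 = 1041.9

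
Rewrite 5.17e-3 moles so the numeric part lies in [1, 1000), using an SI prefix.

= 5.17e-3 moles; 1e-3 is milli.

5.17 millimoles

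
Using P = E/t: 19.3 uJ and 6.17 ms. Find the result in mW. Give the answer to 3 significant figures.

3.13 mW

(19.3 × 10^-6) / (6.17 × 10^-3) = 3.128 × 10^-3 W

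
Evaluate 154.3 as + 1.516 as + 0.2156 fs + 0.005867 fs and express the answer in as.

377.283 as

In as:
  154.3 as → 154.3
  1.516 as → 1.516
  0.2156 fs = 0.2156 × 10^3 as = 215.6
  0.005867 fs = 0.005867 × 10^3 as = 5.867
Sum: 154.3 + 1.516 + 215.6 + 5.867 = 377.283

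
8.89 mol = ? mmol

(no prefix) = 1e0, milli = 1e-3; factor is 1e3.
8.89 × 1e3 = 8890

8890 mmol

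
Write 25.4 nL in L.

0.0000000254 L

nano = 10^-9, (no prefix) = 10^0; factor is 10^-9.
25.4 × 10^-9 = 0.0000000254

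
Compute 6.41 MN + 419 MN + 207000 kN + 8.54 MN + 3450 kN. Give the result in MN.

644.4 MN

In MN:
  6.41 MN → 6.41
  419 MN → 419
  207000 kN = 207000e-3 MN = 207
  8.54 MN → 8.54
  3450 kN = 3450e-3 MN = 3.45
Sum: 6.41 + 419 + 207 + 8.54 + 3.45 = 644.4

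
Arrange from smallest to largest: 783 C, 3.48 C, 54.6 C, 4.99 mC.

783 C = 783 C
3.48 C = 3.48 C
54.6 C = 54.6 C
4.99 mC = 0.00499 C

4.99 mC < 3.48 C < 54.6 C < 783 C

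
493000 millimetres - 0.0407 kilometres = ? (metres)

In metres:
  493000 millimetres = 493000 × 10⁻³ metres = 493
  0.0407 kilometres = 0.0407 × 10³ metres = 40.7
Difference: 493 - 40.7 = 452.3

452.3 metres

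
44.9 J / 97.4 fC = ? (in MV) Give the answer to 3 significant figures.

461000000 MV

(44.9) / (97.4 × 10^-15) = 0.46099 × 10^15 V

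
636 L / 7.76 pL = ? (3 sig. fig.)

82000000000000

(636) / (7.76e-12) = 81.96e12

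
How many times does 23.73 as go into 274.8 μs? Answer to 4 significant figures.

(274.8e-6) / (23.73e-18) = 11.58e12

11580000000000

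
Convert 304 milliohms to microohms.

milli = 10⁻³, micro = 10⁻⁶; factor is 10³.
304 × 10³ = 304000

304000 microohms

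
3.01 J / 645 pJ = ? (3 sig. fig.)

(3.01) / (645 × 10^-12) = 0.004667 × 10^12

4670000000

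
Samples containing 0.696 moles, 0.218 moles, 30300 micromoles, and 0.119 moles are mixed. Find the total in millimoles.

1063.3 millimoles

In millimoles:
  0.696 moles = 0.696e3 millimoles = 696
  0.218 moles = 0.218e3 millimoles = 218
  30300 micromoles = 30300e-3 millimoles = 30.3
  0.119 moles = 0.119e3 millimoles = 119
Sum: 696 + 218 + 30.3 + 119 = 1063.3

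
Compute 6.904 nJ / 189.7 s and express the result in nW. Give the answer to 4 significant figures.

0.03639 nW

(6.904 × 10^-9) / (189.7) = 0.0363943 × 10^-9 W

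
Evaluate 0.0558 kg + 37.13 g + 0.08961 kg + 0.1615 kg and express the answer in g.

344.04 g

In g:
  0.0558 kg = 0.0558 × 10³ g = 55.8
  37.13 g → 37.13
  0.08961 kg = 0.08961 × 10³ g = 89.61
  0.1615 kg = 0.1615 × 10³ g = 161.5
Sum: 55.8 + 37.13 + 89.61 + 161.5 = 344.04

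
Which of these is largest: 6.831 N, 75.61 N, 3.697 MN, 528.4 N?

3.697 MN

6.831 N = 6.831 N
75.61 N = 75.61 N
3.697 MN = 3697000 N
528.4 N = 528.4 N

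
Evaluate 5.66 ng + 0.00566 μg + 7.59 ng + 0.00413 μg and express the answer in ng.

23.04 ng

In ng:
  5.66 ng → 5.66
  0.00566 μg = 0.00566 × 10^3 ng = 5.66
  7.59 ng → 7.59
  0.00413 μg = 0.00413 × 10^3 ng = 4.13
Sum: 5.66 + 5.66 + 7.59 + 4.13 = 23.04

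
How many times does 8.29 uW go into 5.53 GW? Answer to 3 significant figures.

667000000000000

(5.53e9) / (8.29e-6) = 0.6671e15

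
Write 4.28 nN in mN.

nano = 1e-9, milli = 1e-3; factor is 1e-6.
4.28 × 1e-6 = 0.00000428

0.00000428 mN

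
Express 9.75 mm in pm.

milli = 10^-3, pico = 10^-12; factor is 10^9.
9.75 × 10^9 = 9750000000

9750000000 pm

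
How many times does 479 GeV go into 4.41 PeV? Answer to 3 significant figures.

(4.41e15) / (479e9) = 0.009207e6

9210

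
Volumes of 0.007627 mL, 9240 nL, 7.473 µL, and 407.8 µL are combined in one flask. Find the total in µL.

In µL:
  0.007627 mL = 0.007627 × 10^3 µL = 7.627
  9240 nL = 9240 × 10^-3 µL = 9.24
  7.473 µL → 7.473
  407.8 µL → 407.8
Sum: 7.627 + 9.24 + 7.473 + 407.8 = 432.14

432.14 µL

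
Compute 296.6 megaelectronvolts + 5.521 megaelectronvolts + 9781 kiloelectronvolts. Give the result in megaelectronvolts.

In megaelectronvolts:
  296.6 megaelectronvolts → 296.6
  5.521 megaelectronvolts → 5.521
  9781 kiloelectronvolts = 9781 × 10^-3 megaelectronvolts = 9.781
Sum: 296.6 + 5.521 + 9.781 = 311.902

311.902 megaelectronvolts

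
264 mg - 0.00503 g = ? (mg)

In mg:
  264 mg → 264
  0.00503 g = 0.00503 × 10^3 mg = 5.03
Difference: 264 - 5.03 = 258.97

258.97 mg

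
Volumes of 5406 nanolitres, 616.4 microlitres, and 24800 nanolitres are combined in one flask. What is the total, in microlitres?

In microlitres:
  5406 nanolitres = 5406 × 10⁻³ microlitres = 5.406
  616.4 microlitres → 616.4
  24800 nanolitres = 24800 × 10⁻³ microlitres = 24.8
Sum: 5.406 + 616.4 + 24.8 = 646.606

646.606 microlitres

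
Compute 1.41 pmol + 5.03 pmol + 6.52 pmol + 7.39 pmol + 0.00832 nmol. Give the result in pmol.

In pmol:
  1.41 pmol → 1.41
  5.03 pmol → 5.03
  6.52 pmol → 6.52
  7.39 pmol → 7.39
  0.00832 nmol = 0.00832 × 10^3 pmol = 8.32
Sum: 1.41 + 5.03 + 6.52 + 7.39 + 8.32 = 28.67

28.67 pmol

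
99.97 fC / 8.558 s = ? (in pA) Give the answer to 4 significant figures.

0.01168 pA

(99.97 × 10^-15) / (8.558) = 11.6815 × 10^-15 A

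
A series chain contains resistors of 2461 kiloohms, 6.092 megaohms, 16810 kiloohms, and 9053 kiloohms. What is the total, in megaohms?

In megaohms:
  2461 kiloohms = 2461 × 10⁻³ megaohms = 2.461
  6.092 megaohms → 6.092
  16810 kiloohms = 16810 × 10⁻³ megaohms = 16.81
  9053 kiloohms = 9053 × 10⁻³ megaohms = 9.053
Sum: 2.461 + 6.092 + 16.81 + 9.053 = 34.416

34.416 megaohms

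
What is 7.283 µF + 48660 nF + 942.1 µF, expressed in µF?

In µF:
  7.283 µF → 7.283
  48660 nF = 48660 × 10^-3 µF = 48.66
  942.1 µF → 942.1
Sum: 7.283 + 48.66 + 942.1 = 998.043

998.043 µF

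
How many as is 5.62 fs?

femto = 10^-15, atto = 10^-18; factor is 10^3.
5.62 × 10^3 = 5620

5620 as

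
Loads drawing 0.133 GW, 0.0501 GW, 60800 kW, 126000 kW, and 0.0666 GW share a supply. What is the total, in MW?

In MW:
  0.133 GW = 0.133 × 10^3 MW = 133
  0.0501 GW = 0.0501 × 10^3 MW = 50.1
  60800 kW = 60800 × 10^-3 MW = 60.8
  126000 kW = 126000 × 10^-3 MW = 126
  0.0666 GW = 0.0666 × 10^3 MW = 66.6
Sum: 133 + 50.1 + 60.8 + 126 + 66.6 = 436.5

436.5 MW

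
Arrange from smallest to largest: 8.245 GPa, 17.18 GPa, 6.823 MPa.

6.823 MPa < 8.245 GPa < 17.18 GPa

8.245 GPa = 8245000000 Pa
17.18 GPa = 17180000000 Pa
6.823 MPa = 6823000 Pa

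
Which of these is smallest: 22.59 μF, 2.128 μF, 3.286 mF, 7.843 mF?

2.128 μF

22.59 μF = 0.00002259 F
2.128 μF = 0.000002128 F
3.286 mF = 0.003286 F
7.843 mF = 0.007843 F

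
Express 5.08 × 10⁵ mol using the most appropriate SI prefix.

508 kmol

= 508 × 10³ mol; 10³ is kilo.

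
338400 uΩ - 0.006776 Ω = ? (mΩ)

In mΩ:
  338400 uΩ = 338400 × 10^-3 mΩ = 338.4
  0.006776 Ω = 0.006776 × 10^3 mΩ = 6.776
Difference: 338.4 - 6.776 = 331.624

331.624 mΩ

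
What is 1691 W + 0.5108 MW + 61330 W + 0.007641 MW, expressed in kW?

581.462 kW

In kW:
  1691 W = 1691 × 10⁻³ kW = 1.691
  0.5108 MW = 0.5108 × 10³ kW = 510.8
  61330 W = 61330 × 10⁻³ kW = 61.33
  0.007641 MW = 0.007641 × 10³ kW = 7.641
Sum: 1.691 + 510.8 + 61.33 + 7.641 = 581.462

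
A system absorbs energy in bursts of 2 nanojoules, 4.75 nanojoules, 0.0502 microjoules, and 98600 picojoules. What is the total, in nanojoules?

155.55 nanojoules

In nanojoules:
  2 nanojoules → 2
  4.75 nanojoules → 4.75
  0.0502 microjoules = 0.0502 × 10³ nanojoules = 50.2
  98600 picojoules = 98600 × 10⁻³ nanojoules = 98.6
Sum: 2 + 4.75 + 50.2 + 98.6 = 155.55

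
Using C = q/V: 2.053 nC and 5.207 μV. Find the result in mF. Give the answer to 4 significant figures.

0.3943 mF

(2.053 × 10^-9) / (5.207 × 10^-6) = 0.394277 × 10^-3 F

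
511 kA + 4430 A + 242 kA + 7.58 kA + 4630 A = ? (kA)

769.64 kA

In kA:
  511 kA → 511
  4430 A = 4430 × 10⁻³ kA = 4.43
  242 kA → 242
  7.58 kA → 7.58
  4630 A = 4630 × 10⁻³ kA = 4.63
Sum: 511 + 4.43 + 242 + 7.58 + 4.63 = 769.64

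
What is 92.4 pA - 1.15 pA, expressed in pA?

91.25 pA

In pA:
  92.4 pA → 92.4
  1.15 pA → 1.15
Difference: 92.4 - 1.15 = 91.25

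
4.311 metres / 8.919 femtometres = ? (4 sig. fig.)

(4.311) / (8.919 × 10⁻¹⁵) = 0.48335 × 10¹⁵

483400000000000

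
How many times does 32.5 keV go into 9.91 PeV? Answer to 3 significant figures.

305000000000

(9.91 × 10¹⁵) / (32.5 × 10³) = 0.3049 × 10¹²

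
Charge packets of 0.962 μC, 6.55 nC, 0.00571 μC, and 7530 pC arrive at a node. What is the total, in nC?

981.79 nC

In nC:
  0.962 μC = 0.962 × 10³ nC = 962
  6.55 nC → 6.55
  0.00571 μC = 0.00571 × 10³ nC = 5.71
  7530 pC = 7530 × 10⁻³ nC = 7.53
Sum: 962 + 6.55 + 5.71 + 7.53 = 981.79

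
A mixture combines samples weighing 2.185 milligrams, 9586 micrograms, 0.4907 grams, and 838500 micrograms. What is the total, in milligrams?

1340.971 milligrams

In milligrams:
  2.185 milligrams → 2.185
  9586 micrograms = 9586 × 10⁻³ milligrams = 9.586
  0.4907 grams = 0.4907 × 10³ milligrams = 490.7
  838500 micrograms = 838500 × 10⁻³ milligrams = 838.5
Sum: 2.185 + 9.586 + 490.7 + 838.5 = 1340.971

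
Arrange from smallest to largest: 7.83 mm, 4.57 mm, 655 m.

7.83 mm = 0.00783 m
4.57 mm = 0.00457 m
655 m = 655 m

4.57 mm < 7.83 mm < 655 m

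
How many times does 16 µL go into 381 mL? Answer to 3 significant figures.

23800

(381 × 10^-3) / (16 × 10^-6) = 23.81 × 10^3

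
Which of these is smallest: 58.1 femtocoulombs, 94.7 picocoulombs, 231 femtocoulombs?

58.1 femtocoulombs

58.1 femtocoulombs = 0.0000000000000581 coulombs
94.7 picocoulombs = 0.0000000000947 coulombs
231 femtocoulombs = 0.000000000000231 coulombs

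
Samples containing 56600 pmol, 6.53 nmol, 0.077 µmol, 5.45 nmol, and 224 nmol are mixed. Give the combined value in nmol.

In nmol:
  56600 pmol = 56600 × 10⁻³ nmol = 56.6
  6.53 nmol → 6.53
  0.077 µmol = 0.077 × 10³ nmol = 77
  5.45 nmol → 5.45
  224 nmol → 224
Sum: 56.6 + 6.53 + 77 + 5.45 + 224 = 369.58

369.58 nmol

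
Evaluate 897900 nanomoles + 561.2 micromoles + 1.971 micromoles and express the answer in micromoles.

1461.071 micromoles

In micromoles:
  897900 nanomoles = 897900 × 10⁻³ micromoles = 897.9
  561.2 micromoles → 561.2
  1.971 micromoles → 1.971
Sum: 897.9 + 561.2 + 1.971 = 1461.071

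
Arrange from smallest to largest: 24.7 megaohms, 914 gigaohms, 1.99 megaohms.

24.7 megaohms = 24700000 ohms
914 gigaohms = 914000000000 ohms
1.99 megaohms = 1990000 ohms

1.99 megaohms < 24.7 megaohms < 914 gigaohms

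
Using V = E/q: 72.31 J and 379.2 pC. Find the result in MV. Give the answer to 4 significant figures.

190700 MV

(72.31) / (379.2e-12) = 0.190691e12 V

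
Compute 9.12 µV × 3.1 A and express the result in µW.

9.12 × 10^-6 × 3.1 = 28.272 × 10^-6 W

28.272 µW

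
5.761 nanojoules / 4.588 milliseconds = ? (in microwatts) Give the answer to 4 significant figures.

(5.761 × 10⁻⁹) / (4.588 × 10⁻³) = 1.25567 × 10⁻⁶ W

1.256 microwatts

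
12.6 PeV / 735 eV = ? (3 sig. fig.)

17100000000000

(12.6 × 10^15) / (735) = 0.01714 × 10^15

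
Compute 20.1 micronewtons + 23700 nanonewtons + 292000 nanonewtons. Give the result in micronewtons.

335.8 micronewtons

In micronewtons:
  20.1 micronewtons → 20.1
  23700 nanonewtons = 23700 × 10⁻³ micronewtons = 23.7
  292000 nanonewtons = 292000 × 10⁻³ micronewtons = 292
Sum: 20.1 + 23.7 + 292 = 335.8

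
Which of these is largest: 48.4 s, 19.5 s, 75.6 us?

48.4 s

48.4 s = 48.4 s
19.5 s = 19.5 s
75.6 us = 0.0000756 s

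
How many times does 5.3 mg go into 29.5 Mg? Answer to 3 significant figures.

5570000000

(29.5 × 10^6) / (5.3 × 10^-3) = 5.566 × 10^9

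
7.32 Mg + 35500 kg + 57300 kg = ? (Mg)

100.12 Mg

In Mg:
  7.32 Mg → 7.32
  35500 kg = 35500e-3 Mg = 35.5
  57300 kg = 57300e-3 Mg = 57.3
Sum: 7.32 + 35.5 + 57.3 = 100.12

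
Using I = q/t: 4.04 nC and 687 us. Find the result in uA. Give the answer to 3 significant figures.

5.88 uA

(4.04e-9) / (687e-6) = 0.0058806e-3 A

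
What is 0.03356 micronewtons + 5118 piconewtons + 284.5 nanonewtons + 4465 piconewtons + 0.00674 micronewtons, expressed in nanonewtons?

In nanonewtons:
  0.03356 micronewtons = 0.03356 × 10³ nanonewtons = 33.56
  5118 piconewtons = 5118 × 10⁻³ nanonewtons = 5.118
  284.5 nanonewtons → 284.5
  4465 piconewtons = 4465 × 10⁻³ nanonewtons = 4.465
  0.00674 micronewtons = 0.00674 × 10³ nanonewtons = 6.74
Sum: 33.56 + 5.118 + 284.5 + 4.465 + 6.74 = 334.383

334.383 nanonewtons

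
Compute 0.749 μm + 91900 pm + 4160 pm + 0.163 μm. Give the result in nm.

In nm:
  0.749 μm = 0.749 × 10^3 nm = 749
  91900 pm = 91900 × 10^-3 nm = 91.9
  4160 pm = 4160 × 10^-3 nm = 4.16
  0.163 μm = 0.163 × 10^3 nm = 163
Sum: 749 + 91.9 + 4.16 + 163 = 1008.06

1008.06 nm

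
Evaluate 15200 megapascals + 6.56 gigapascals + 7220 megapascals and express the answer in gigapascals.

In gigapascals:
  15200 megapascals = 15200 × 10⁻³ gigapascals = 15.2
  6.56 gigapascals → 6.56
  7220 megapascals = 7220 × 10⁻³ gigapascals = 7.22
Sum: 15.2 + 6.56 + 7.22 = 28.98

28.98 gigapascals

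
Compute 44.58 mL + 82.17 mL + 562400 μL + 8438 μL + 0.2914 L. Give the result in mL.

988.988 mL

In mL:
  44.58 mL → 44.58
  82.17 mL → 82.17
  562400 μL = 562400 × 10⁻³ mL = 562.4
  8438 μL = 8438 × 10⁻³ mL = 8.438
  0.2914 L = 0.2914 × 10³ mL = 291.4
Sum: 44.58 + 82.17 + 562.4 + 8.438 + 291.4 = 988.988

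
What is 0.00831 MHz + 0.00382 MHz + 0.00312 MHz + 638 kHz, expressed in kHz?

In kHz:
  0.00831 MHz = 0.00831e3 kHz = 8.31
  0.00382 MHz = 0.00382e3 kHz = 3.82
  0.00312 MHz = 0.00312e3 kHz = 3.12
  638 kHz → 638
Sum: 8.31 + 3.82 + 3.12 + 638 = 653.25

653.25 kHz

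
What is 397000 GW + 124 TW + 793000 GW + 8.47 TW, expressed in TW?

In TW:
  397000 GW = 397000 × 10⁻³ TW = 397
  124 TW → 124
  793000 GW = 793000 × 10⁻³ TW = 793
  8.47 TW → 8.47
Sum: 397 + 124 + 793 + 8.47 = 1322.47

1322.47 TW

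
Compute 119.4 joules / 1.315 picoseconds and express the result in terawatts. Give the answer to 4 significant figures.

90.80 terawatts

(119.4) / (1.315 × 10^-12) = 90.7985 × 10^12 W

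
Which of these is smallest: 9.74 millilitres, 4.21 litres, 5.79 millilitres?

9.74 millilitres = 0.00974 litres
4.21 litres = 4.21 litres
5.79 millilitres = 0.00579 litres

5.79 millilitres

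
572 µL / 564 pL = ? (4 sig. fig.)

(572 × 10⁻⁶) / (564 × 10⁻¹²) = 1.0142 × 10⁶

1014000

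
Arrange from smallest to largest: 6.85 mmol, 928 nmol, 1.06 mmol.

928 nmol < 1.06 mmol < 6.85 mmol

6.85 mmol = 0.00685 mol
928 nmol = 0.000000928 mol
1.06 mmol = 0.00106 mol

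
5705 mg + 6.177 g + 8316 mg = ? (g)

20.198 g

In g:
  5705 mg = 5705 × 10⁻³ g = 5.705
  6.177 g → 6.177
  8316 mg = 8316 × 10⁻³ g = 8.316
Sum: 5.705 + 6.177 + 8.316 = 20.198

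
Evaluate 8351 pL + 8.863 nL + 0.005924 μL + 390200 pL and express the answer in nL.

413.338 nL

In nL:
  8351 pL = 8351e-3 nL = 8.351
  8.863 nL → 8.863
  0.005924 μL = 0.005924e3 nL = 5.924
  390200 pL = 390200e-3 nL = 390.2
Sum: 8.351 + 8.863 + 5.924 + 390.2 = 413.338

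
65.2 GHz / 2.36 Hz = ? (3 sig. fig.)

27600000000

(65.2 × 10⁹) / (2.36) = 27.63 × 10⁹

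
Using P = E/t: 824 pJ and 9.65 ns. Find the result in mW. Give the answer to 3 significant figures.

(824e-12) / (9.65e-9) = 85.389e-3 W

85.4 mW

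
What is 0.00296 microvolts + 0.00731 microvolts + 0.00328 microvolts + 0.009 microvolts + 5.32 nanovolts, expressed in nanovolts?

In nanovolts:
  0.00296 microvolts = 0.00296 × 10^3 nanovolts = 2.96
  0.00731 microvolts = 0.00731 × 10^3 nanovolts = 7.31
  0.00328 microvolts = 0.00328 × 10^3 nanovolts = 3.28
  0.009 microvolts = 0.009 × 10^3 nanovolts = 9
  5.32 nanovolts → 5.32
Sum: 2.96 + 7.31 + 3.28 + 9 + 5.32 = 27.87

27.87 nanovolts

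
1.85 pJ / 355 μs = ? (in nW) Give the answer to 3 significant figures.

(1.85 × 10⁻¹²) / (355 × 10⁻⁶) = 0.0052113 × 10⁻⁶ W

5.21 nW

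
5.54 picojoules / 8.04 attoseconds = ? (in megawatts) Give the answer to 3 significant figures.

0.689 megawatts

(5.54 × 10⁻¹²) / (8.04 × 10⁻¹⁸) = 0.68905 × 10⁶ W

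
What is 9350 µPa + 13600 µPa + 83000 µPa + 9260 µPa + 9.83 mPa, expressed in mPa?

In mPa:
  9350 µPa = 9350 × 10^-3 mPa = 9.35
  13600 µPa = 13600 × 10^-3 mPa = 13.6
  83000 µPa = 83000 × 10^-3 mPa = 83
  9260 µPa = 9260 × 10^-3 mPa = 9.26
  9.83 mPa → 9.83
Sum: 9.35 + 13.6 + 83 + 9.26 + 9.83 = 125.04

125.04 mPa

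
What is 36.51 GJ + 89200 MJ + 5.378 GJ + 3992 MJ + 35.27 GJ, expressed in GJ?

170.35 GJ

In GJ:
  36.51 GJ → 36.51
  89200 MJ = 89200e-3 GJ = 89.2
  5.378 GJ → 5.378
  3992 MJ = 3992e-3 GJ = 3.992
  35.27 GJ → 35.27
Sum: 36.51 + 89.2 + 5.378 + 3.992 + 35.27 = 170.35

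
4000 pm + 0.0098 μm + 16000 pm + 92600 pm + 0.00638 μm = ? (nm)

128.78 nm

In nm:
  4000 pm = 4000 × 10^-3 nm = 4
  0.0098 μm = 0.0098 × 10^3 nm = 9.8
  16000 pm = 16000 × 10^-3 nm = 16
  92600 pm = 92600 × 10^-3 nm = 92.6
  0.00638 μm = 0.00638 × 10^3 nm = 6.38
Sum: 4 + 9.8 + 16 + 92.6 + 6.38 = 128.78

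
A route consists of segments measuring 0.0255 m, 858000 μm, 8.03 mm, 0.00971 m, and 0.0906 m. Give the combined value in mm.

In mm:
  0.0255 m = 0.0255e3 mm = 25.5
  858000 μm = 858000e-3 mm = 858
  8.03 mm → 8.03
  0.00971 m = 0.00971e3 mm = 9.71
  0.0906 m = 0.0906e3 mm = 90.6
Sum: 25.5 + 858 + 8.03 + 9.71 + 90.6 = 991.84

991.84 mm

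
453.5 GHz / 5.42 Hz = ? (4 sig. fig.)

83670000000

(453.5 × 10^9) / (5.42) = 83.672 × 10^9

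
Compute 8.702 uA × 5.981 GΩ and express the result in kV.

52.046662 kV

8.702 × 10⁻⁶ × 5.981 × 10⁹ = 52.046662 × 10³ V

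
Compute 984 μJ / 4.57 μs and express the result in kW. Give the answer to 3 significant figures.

0.215 kW

(984e-6) / (4.57e-6) = 215.32 W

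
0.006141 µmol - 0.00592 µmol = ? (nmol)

0.221 nmol

In nmol:
  0.006141 µmol = 0.006141 × 10^3 nmol = 6.141
  0.00592 µmol = 0.00592 × 10^3 nmol = 5.92
Difference: 6.141 - 5.92 = 0.221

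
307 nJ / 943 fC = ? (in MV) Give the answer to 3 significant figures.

(307 × 10⁻⁹) / (943 × 10⁻¹⁵) = 0.32556 × 10⁶ V

0.326 MV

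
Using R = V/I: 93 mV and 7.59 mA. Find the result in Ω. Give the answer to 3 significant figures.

(93 × 10⁻³) / (7.59 × 10⁻³) = 12.253 Ω

12.3 Ω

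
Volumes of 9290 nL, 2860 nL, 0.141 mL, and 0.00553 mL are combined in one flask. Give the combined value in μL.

In μL:
  9290 nL = 9290 × 10^-3 μL = 9.29
  2860 nL = 2860 × 10^-3 μL = 2.86
  0.141 mL = 0.141 × 10^3 μL = 141
  0.00553 mL = 0.00553 × 10^3 μL = 5.53
Sum: 9.29 + 2.86 + 141 + 5.53 = 158.68

158.68 μL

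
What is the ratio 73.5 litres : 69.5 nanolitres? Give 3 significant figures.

(73.5) / (69.5 × 10^-9) = 1.058 × 10^9

1060000000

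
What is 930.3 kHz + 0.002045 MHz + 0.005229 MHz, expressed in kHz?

In kHz:
  930.3 kHz → 930.3
  0.002045 MHz = 0.002045 × 10^3 kHz = 2.045
  0.005229 MHz = 0.005229 × 10^3 kHz = 5.229
Sum: 930.3 + 2.045 + 5.229 = 937.574

937.574 kHz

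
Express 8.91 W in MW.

0.00000891 MW

(no prefix) = 1e0, mega = 1e6; factor is 1e-6.
8.91 × 1e-6 = 0.00000891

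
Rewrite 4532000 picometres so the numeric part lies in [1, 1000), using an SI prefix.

= 4.532 × 10⁻⁶ metres; 10⁻⁶ is micro.

4.532 micrometres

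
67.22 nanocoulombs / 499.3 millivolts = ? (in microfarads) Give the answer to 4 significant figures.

(67.22e-9) / (499.3e-3) = 0.134628e-6 F

0.1346 microfarads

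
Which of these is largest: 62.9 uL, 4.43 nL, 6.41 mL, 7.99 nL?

62.9 uL = 0.0000629 L
4.43 nL = 0.00000000443 L
6.41 mL = 0.00641 L
7.99 nL = 0.00000000799 L

6.41 mL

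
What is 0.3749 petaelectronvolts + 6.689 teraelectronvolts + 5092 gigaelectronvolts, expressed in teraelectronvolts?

386.681 teraelectronvolts

In teraelectronvolts:
  0.3749 petaelectronvolts = 0.3749 × 10^3 teraelectronvolts = 374.9
  6.689 teraelectronvolts → 6.689
  5092 gigaelectronvolts = 5092 × 10^-3 teraelectronvolts = 5.092
Sum: 374.9 + 6.689 + 5.092 = 386.681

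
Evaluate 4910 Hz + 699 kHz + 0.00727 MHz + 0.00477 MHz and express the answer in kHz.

In kHz:
  4910 Hz = 4910e-3 kHz = 4.91
  699 kHz → 699
  0.00727 MHz = 0.00727e3 kHz = 7.27
  0.00477 MHz = 0.00477e3 kHz = 4.77
Sum: 4.91 + 699 + 7.27 + 4.77 = 715.95

715.95 kHz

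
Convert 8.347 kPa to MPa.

kilo = 10³, mega = 10⁶; factor is 10⁻³.
8.347 × 10⁻³ = 0.008347

0.008347 MPa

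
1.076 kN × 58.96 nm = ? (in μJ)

63.44096 μJ

1.076 × 10^3 × 58.96 × 10^-9 = 63.44096 × 10^-6 J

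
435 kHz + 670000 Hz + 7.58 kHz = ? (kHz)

In kHz:
  435 kHz → 435
  670000 Hz = 670000 × 10⁻³ kHz = 670
  7.58 kHz → 7.58
Sum: 435 + 670 + 7.58 = 1112.58

1112.58 kHz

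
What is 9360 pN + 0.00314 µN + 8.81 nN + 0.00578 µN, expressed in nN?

In nN:
  9360 pN = 9360 × 10^-3 nN = 9.36
  0.00314 µN = 0.00314 × 10^3 nN = 3.14
  8.81 nN → 8.81
  0.00578 µN = 0.00578 × 10^3 nN = 5.78
Sum: 9.36 + 3.14 + 8.81 + 5.78 = 27.09

27.09 nN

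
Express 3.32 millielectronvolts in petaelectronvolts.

milli = 10^-3, peta = 10^15; factor is 10^-18.
3.32 × 10^-18 = 0.00000000000000000332

0.00000000000000000332 petaelectronvolts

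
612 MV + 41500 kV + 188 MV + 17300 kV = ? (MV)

858.8 MV

In MV:
  612 MV → 612
  41500 kV = 41500 × 10⁻³ MV = 41.5
  188 MV → 188
  17300 kV = 17300 × 10⁻³ MV = 17.3
Sum: 612 + 41.5 + 188 + 17.3 = 858.8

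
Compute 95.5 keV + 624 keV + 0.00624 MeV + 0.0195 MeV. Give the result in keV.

745.24 keV

In keV:
  95.5 keV → 95.5
  624 keV → 624
  0.00624 MeV = 0.00624 × 10^3 keV = 6.24
  0.0195 MeV = 0.0195 × 10^3 keV = 19.5
Sum: 95.5 + 624 + 6.24 + 19.5 = 745.24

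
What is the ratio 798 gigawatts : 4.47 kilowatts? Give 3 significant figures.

179000000

(798 × 10⁹) / (4.47 × 10³) = 178.5 × 10⁶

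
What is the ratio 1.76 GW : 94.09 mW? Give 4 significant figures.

18710000000

(1.76 × 10⁹) / (94.09 × 10⁻³) = 0.018705 × 10¹²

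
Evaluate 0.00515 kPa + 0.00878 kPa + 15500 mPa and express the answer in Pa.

29.43 Pa

In Pa:
  0.00515 kPa = 0.00515 × 10^3 Pa = 5.15
  0.00878 kPa = 0.00878 × 10^3 Pa = 8.78
  15500 mPa = 15500 × 10^-3 Pa = 15.5
Sum: 5.15 + 8.78 + 15.5 = 29.43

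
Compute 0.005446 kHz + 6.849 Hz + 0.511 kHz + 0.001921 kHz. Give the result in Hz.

In Hz:
  0.005446 kHz = 0.005446e3 Hz = 5.446
  6.849 Hz → 6.849
  0.511 kHz = 0.511e3 Hz = 511
  0.001921 kHz = 0.001921e3 Hz = 1.921
Sum: 5.446 + 6.849 + 511 + 1.921 = 525.216

525.216 Hz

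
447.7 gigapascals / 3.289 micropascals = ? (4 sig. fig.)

(447.7e9) / (3.289e-6) = 136.12e15

136100000000000000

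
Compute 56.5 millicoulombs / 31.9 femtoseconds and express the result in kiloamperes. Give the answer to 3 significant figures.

(56.5 × 10^-3) / (31.9 × 10^-15) = 1.7712 × 10^12 A

1770000000 kiloamperes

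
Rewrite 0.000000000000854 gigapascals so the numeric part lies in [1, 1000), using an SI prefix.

854 micropascals

= 854 × 10⁻⁶ pascals; 10⁻⁶ is micro.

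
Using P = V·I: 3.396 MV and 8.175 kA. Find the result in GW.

3.396e6 × 8.175e3 = 27.7623e9 W

27.7623 GW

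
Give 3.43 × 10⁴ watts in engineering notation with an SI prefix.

= 34.3 × 10³ watts; 10³ is kilo.

34.3 kilowatts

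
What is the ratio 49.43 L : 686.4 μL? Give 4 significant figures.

72010

(49.43) / (686.4 × 10⁻⁶) = 0.072013 × 10⁶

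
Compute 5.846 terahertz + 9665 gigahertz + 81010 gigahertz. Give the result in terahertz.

96.521 terahertz

In terahertz:
  5.846 terahertz → 5.846
  9665 gigahertz = 9665 × 10^-3 terahertz = 9.665
  81010 gigahertz = 81010 × 10^-3 terahertz = 81.01
Sum: 5.846 + 9.665 + 81.01 = 96.521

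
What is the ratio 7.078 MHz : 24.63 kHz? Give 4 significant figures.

(7.078 × 10⁶) / (24.63 × 10³) = 0.28737 × 10³

287.4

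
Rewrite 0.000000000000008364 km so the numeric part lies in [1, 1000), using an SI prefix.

8.364 pm

= 8.364 × 10⁻¹² m; 10⁻¹² is pico.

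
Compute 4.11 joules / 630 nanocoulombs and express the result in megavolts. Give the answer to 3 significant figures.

6.52 megavolts

(4.11) / (630 × 10⁻⁹) = 0.0065238 × 10⁹ V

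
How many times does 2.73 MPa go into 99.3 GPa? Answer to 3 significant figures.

(99.3 × 10⁹) / (2.73 × 10⁶) = 36.37 × 10³

36400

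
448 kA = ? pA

kilo = 10^3, pico = 10^-12; factor is 10^15.
448 × 10^15 = 448000000000000000

448000000000000000 pA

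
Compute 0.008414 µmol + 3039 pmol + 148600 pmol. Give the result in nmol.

160.053 nmol

In nmol:
  0.008414 µmol = 0.008414 × 10³ nmol = 8.414
  3039 pmol = 3039 × 10⁻³ nmol = 3.039
  148600 pmol = 148600 × 10⁻³ nmol = 148.6
Sum: 8.414 + 3.039 + 148.6 = 160.053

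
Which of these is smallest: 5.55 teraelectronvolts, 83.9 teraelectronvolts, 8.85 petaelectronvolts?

5.55 teraelectronvolts

5.55 teraelectronvolts = 5550000000000 electronvolts
83.9 teraelectronvolts = 83900000000000 electronvolts
8.85 petaelectronvolts = 8850000000000000 electronvolts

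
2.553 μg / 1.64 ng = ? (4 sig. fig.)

(2.553e-6) / (1.64e-9) = 1.5567e3

1557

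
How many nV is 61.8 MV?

mega = 10⁶, nano = 10⁻⁹; factor is 10¹⁵.
61.8 × 10¹⁵ = 61800000000000000

61800000000000000 nV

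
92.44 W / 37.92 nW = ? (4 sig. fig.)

2438000000

(92.44) / (37.92 × 10^-9) = 2.4378 × 10^9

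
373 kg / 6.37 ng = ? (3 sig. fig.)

58600000000000

(373e3) / (6.37e-9) = 58.56e12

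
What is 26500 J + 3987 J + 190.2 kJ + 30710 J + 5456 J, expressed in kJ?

256.853 kJ

In kJ:
  26500 J = 26500 × 10⁻³ kJ = 26.5
  3987 J = 3987 × 10⁻³ kJ = 3.987
  190.2 kJ → 190.2
  30710 J = 30710 × 10⁻³ kJ = 30.71
  5456 J = 5456 × 10⁻³ kJ = 5.456
Sum: 26.5 + 3.987 + 190.2 + 30.71 + 5.456 = 256.853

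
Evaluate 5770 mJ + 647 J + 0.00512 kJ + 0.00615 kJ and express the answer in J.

664.04 J

In J:
  5770 mJ = 5770 × 10⁻³ J = 5.77
  647 J → 647
  0.00512 kJ = 0.00512 × 10³ J = 5.12
  0.00615 kJ = 0.00615 × 10³ J = 6.15
Sum: 5.77 + 647 + 5.12 + 6.15 = 664.04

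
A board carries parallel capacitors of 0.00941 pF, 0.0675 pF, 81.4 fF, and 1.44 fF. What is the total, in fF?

In fF:
  0.00941 pF = 0.00941e3 fF = 9.41
  0.0675 pF = 0.0675e3 fF = 67.5
  81.4 fF → 81.4
  1.44 fF → 1.44
Sum: 9.41 + 67.5 + 81.4 + 1.44 = 159.75

159.75 fF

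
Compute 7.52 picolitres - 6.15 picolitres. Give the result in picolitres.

In picolitres:
  7.52 picolitres → 7.52
  6.15 picolitres → 6.15
Difference: 7.52 - 6.15 = 1.37

1.37 picolitres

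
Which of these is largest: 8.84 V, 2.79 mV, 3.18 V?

8.84 V

8.84 V = 8.84 V
2.79 mV = 0.00279 V
3.18 V = 3.18 V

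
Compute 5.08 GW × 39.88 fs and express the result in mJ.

5.08e9 × 39.88e-15 = 202.5904e-6 J

0.2025904 mJ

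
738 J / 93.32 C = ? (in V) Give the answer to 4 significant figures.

7.908 V

(738) / (93.32) = 7.90827 V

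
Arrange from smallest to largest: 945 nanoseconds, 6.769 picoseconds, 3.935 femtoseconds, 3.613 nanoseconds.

945 nanoseconds = 0.000000945 seconds
6.769 picoseconds = 0.000000000006769 seconds
3.935 femtoseconds = 0.000000000000003935 seconds
3.613 nanoseconds = 0.000000003613 seconds

3.935 femtoseconds < 6.769 picoseconds < 3.613 nanoseconds < 945 nanoseconds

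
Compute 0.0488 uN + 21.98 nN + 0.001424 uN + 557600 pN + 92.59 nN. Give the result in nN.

In nN:
  0.0488 uN = 0.0488e3 nN = 48.8
  21.98 nN → 21.98
  0.001424 uN = 0.001424e3 nN = 1.424
  557600 pN = 557600e-3 nN = 557.6
  92.59 nN → 92.59
Sum: 48.8 + 21.98 + 1.424 + 557.6 + 92.59 = 722.394

722.394 nN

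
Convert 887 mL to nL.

887000000 nL

milli = 10^-3, nano = 10^-9; factor is 10^6.
887 × 10^6 = 887000000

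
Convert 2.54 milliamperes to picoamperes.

milli = 10⁻³, pico = 10⁻¹²; factor is 10⁹.
2.54 × 10⁹ = 2540000000

2540000000 picoamperes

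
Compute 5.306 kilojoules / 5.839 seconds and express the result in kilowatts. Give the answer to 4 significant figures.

0.9087 kilowatts

(5.306e3) / (5.839) = 0.908717e3 W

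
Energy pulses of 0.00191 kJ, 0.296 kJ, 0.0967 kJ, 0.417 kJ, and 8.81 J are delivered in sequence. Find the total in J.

820.42 J

In J:
  0.00191 kJ = 0.00191 × 10³ J = 1.91
  0.296 kJ = 0.296 × 10³ J = 296
  0.0967 kJ = 0.0967 × 10³ J = 96.7
  0.417 kJ = 0.417 × 10³ J = 417
  8.81 J → 8.81
Sum: 1.91 + 296 + 96.7 + 417 + 8.81 = 820.42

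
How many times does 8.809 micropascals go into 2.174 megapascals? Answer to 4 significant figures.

246800000000

(2.174 × 10⁶) / (8.809 × 10⁻⁶) = 0.24679 × 10¹²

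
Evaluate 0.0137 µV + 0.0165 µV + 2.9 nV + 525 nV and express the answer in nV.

558.1 nV

In nV:
  0.0137 µV = 0.0137 × 10^3 nV = 13.7
  0.0165 µV = 0.0165 × 10^3 nV = 16.5
  2.9 nV → 2.9
  525 nV → 525
Sum: 13.7 + 16.5 + 2.9 + 525 = 558.1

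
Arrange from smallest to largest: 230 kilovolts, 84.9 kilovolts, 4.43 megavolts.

230 kilovolts = 230000 volts
84.9 kilovolts = 84900 volts
4.43 megavolts = 4430000 volts

84.9 kilovolts < 230 kilovolts < 4.43 megavolts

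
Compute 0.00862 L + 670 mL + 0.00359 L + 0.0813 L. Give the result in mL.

763.51 mL

In mL:
  0.00862 L = 0.00862e3 mL = 8.62
  670 mL → 670
  0.00359 L = 0.00359e3 mL = 3.59
  0.0813 L = 0.0813e3 mL = 81.3
Sum: 8.62 + 670 + 3.59 + 81.3 = 763.51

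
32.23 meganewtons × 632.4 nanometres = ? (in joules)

20.382252 joules

32.23e6 × 632.4e-9 = 20382.252e-3 J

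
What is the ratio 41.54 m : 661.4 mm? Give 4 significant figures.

(41.54) / (661.4 × 10^-3) = 0.062806 × 10^3

62.81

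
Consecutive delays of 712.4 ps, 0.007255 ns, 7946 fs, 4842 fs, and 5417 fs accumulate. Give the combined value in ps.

737.86 ps

In ps:
  712.4 ps → 712.4
  0.007255 ns = 0.007255 × 10³ ps = 7.255
  7946 fs = 7946 × 10⁻³ ps = 7.946
  4842 fs = 4842 × 10⁻³ ps = 4.842
  5417 fs = 5417 × 10⁻³ ps = 5.417
Sum: 712.4 + 7.255 + 7.946 + 4.842 + 5.417 = 737.86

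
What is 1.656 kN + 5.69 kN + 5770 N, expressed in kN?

In kN:
  1.656 kN → 1.656
  5.69 kN → 5.69
  5770 N = 5770e-3 kN = 5.77
Sum: 1.656 + 5.69 + 5.77 = 13.116

13.116 kN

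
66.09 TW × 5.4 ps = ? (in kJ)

66.09e12 × 5.4e-12 = 356.886 J

0.356886 kJ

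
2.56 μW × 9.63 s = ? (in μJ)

24.6528 μJ

2.56 × 10⁻⁶ × 9.63 = 24.6528 × 10⁻⁶ J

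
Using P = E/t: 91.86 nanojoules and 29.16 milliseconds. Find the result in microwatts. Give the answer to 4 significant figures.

3.150 microwatts

(91.86 × 10^-9) / (29.16 × 10^-3) = 3.15021 × 10^-6 W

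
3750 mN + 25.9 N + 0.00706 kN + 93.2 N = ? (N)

129.91 N

In N:
  3750 mN = 3750 × 10⁻³ N = 3.75
  25.9 N → 25.9
  0.00706 kN = 0.00706 × 10³ N = 7.06
  93.2 N → 93.2
Sum: 3.75 + 25.9 + 7.06 + 93.2 = 129.91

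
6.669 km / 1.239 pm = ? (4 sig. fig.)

(6.669 × 10^3) / (1.239 × 10^-12) = 5.3826 × 10^15

5383000000000000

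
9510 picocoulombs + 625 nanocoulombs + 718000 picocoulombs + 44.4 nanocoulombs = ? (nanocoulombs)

1396.91 nanocoulombs

In nanocoulombs:
  9510 picocoulombs = 9510e-3 nanocoulombs = 9.51
  625 nanocoulombs → 625
  718000 picocoulombs = 718000e-3 nanocoulombs = 718
  44.4 nanocoulombs → 44.4
Sum: 9.51 + 625 + 718 + 44.4 = 1396.91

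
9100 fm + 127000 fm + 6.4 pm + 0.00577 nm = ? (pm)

148.27 pm

In pm:
  9100 fm = 9100 × 10^-3 pm = 9.1
  127000 fm = 127000 × 10^-3 pm = 127
  6.4 pm → 6.4
  0.00577 nm = 0.00577 × 10^3 pm = 5.77
Sum: 9.1 + 127 + 6.4 + 5.77 = 148.27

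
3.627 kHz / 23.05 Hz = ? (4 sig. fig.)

(3.627e3) / (23.05) = 0.15735e3

157.4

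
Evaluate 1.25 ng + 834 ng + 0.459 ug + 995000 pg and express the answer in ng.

In ng:
  1.25 ng → 1.25
  834 ng → 834
  0.459 ug = 0.459e3 ng = 459
  995000 pg = 995000e-3 ng = 995
Sum: 1.25 + 834 + 459 + 995 = 2289.25

2289.25 ng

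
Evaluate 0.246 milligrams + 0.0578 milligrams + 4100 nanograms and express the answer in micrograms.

307.9 micrograms

In micrograms:
  0.246 milligrams = 0.246e3 micrograms = 246
  0.0578 milligrams = 0.0578e3 micrograms = 57.8
  4100 nanograms = 4100e-3 micrograms = 4.1
Sum: 246 + 57.8 + 4.1 = 307.9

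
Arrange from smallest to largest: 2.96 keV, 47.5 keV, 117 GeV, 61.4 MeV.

2.96 keV < 47.5 keV < 61.4 MeV < 117 GeV

2.96 keV = 2960 eV
47.5 keV = 47500 eV
117 GeV = 117000000000 eV
61.4 MeV = 61400000 eV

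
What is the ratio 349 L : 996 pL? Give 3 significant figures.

(349) / (996e-12) = 0.3504e12

350000000000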